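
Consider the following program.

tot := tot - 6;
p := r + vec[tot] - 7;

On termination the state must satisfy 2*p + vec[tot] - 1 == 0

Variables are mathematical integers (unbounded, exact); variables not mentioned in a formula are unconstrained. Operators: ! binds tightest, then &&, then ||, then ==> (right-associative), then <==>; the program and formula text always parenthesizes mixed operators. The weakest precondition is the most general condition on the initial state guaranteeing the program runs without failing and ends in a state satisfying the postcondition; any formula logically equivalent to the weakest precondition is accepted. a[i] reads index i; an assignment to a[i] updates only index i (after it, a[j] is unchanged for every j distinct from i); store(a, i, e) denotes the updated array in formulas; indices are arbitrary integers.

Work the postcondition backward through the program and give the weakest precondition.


Working backward. After the program, the postcondition 2*p + vec[tot] - 1 == 0 must hold; in canonical form it is vec[tot] + 2*p == 1.
Before p := r + vec[tot] - 7: 3*vec[tot] + 2*r == 15
Before tot := tot - 6: 3*vec[tot - 6] + 2*r == 15
Answer: WP = 3*vec[tot - 6] + 2*r == 15


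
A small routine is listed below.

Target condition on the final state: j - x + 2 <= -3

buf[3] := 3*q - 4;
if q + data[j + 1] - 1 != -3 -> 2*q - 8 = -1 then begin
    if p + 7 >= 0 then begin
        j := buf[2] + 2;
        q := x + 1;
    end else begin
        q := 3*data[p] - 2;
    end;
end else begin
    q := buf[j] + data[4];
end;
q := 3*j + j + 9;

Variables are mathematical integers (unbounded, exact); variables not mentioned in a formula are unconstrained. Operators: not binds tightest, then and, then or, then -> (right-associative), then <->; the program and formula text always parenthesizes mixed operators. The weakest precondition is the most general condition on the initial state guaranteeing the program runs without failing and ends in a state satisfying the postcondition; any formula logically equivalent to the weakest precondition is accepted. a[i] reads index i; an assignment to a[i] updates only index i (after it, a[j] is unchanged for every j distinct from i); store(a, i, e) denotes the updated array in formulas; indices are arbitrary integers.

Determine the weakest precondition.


Working backward. After the program, the postcondition j - x + 2 <= -3 must hold; in canonical form it is j <= x - 5.
Before q := 3*j + j + 9: j <= x - 5
Then branch requires (p >= -7 -> buf[2] <= x - 7) and ((not (p >= -7)) -> j <= x - 5); else branch requires j <= x - 5.
Before the if: ((data[j + 1] + q != -2 -> 2*q = 7) -> ((p >= -7 -> buf[2] <= x - 7) and ((not (p >= -7)) -> j <= x - 5))) and ((not (data[j + 1] + q != -2 -> 2*q = 7)) -> j <= x - 5)
Before buf[3] := 3*q - 4: ((data[j + 1] + q != -2 -> 2*q = 7) -> ((p >= -7 -> buf[2] <= x - 7) and ((not (p >= -7)) -> j <= x - 5))) and ((not (data[j + 1] + q != -2 -> 2*q = 7)) -> j <= x - 5)
Answer: WP = ((data[j + 1] + q != -2 -> 2*q = 7) -> ((p >= -7 -> buf[2] <= x - 7) and ((not (p >= -7)) -> j <= x - 5))) and ((not (data[j + 1] + q != -2 -> 2*q = 7)) -> j <= x - 5)


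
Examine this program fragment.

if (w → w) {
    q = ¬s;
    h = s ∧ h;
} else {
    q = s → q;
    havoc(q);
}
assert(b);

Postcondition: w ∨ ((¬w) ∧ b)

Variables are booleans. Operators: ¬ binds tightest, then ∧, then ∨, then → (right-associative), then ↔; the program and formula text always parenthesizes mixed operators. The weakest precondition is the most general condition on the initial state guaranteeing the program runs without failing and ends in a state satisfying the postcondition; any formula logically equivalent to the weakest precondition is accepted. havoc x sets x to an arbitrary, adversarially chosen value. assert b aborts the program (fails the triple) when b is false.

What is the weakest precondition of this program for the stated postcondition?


Working backward. After the program, w ∨ ((¬w) ∧ b) must hold.
Before assert b: b ∧ (w ∨ ((¬w) ∧ b))
Then branch requires b ∧ (w ∨ ((¬w) ∧ b)); else branch requires b ∧ (w ∨ ((¬w) ∧ b)).
Before the if: b ∧ (w ∨ ((¬w) ∧ b))
Answer: WP = b ∧ (w ∨ ((¬w) ∧ b))


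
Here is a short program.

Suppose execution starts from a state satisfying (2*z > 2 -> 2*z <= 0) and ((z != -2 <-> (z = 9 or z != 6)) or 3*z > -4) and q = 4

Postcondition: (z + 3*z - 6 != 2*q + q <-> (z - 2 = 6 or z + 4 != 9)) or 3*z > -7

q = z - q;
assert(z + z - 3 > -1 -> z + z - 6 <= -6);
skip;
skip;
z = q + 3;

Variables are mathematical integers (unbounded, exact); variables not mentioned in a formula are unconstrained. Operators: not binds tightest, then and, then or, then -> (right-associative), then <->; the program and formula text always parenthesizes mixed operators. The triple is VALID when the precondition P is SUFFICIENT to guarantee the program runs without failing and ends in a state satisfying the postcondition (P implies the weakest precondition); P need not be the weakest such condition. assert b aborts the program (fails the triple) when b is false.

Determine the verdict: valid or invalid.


Working backward. After the program, the postcondition (z + 3*z - 6 != 2*q + q <-> (z - 2 = 6 or z + 4 != 9)) or 3*z > -7 must hold; in canonical form it is (4*z != 3*q + 6 <-> (z = 8 or z != 5)) or 3*z > -7.
Before z := q + 3: (q != -6 <-> (q = 5 or q != 2)) or 3*q > -16
Before skip: (q != -6 <-> (q = 5 or q != 2)) or 3*q > -16
Before skip: (q != -6 <-> (q = 5 or q != 2)) or 3*q > -16
Before assert z + z - 3 > -1 -> z + z - 6 <= -6: (2*z > 2 -> 2*z <= 0) and ((q != -6 <-> (q = 5 or q != 2)) or 3*q > -16)
Before q := z - q: (2*z > 2 -> 2*z <= 0) and ((z != q - 6 <-> (z = q + 5 or z != q + 2)) or 3*z > 3*q - 16)
The weakest precondition is (2*z > 2 -> 2*z <= 0) and ((z != q - 6 <-> (z = q + 5 or z != q + 2)) or 3*z > 3*q - 16).
Check whether (2*z > 2 -> 2*z <= 0) and ((z != -2 <-> (z = 9 or z != 6)) or 3*z > -4) and q = 4 implies it.
Every state satisfying the precondition satisfies the weakest precondition: the implication holds.
Answer: valid


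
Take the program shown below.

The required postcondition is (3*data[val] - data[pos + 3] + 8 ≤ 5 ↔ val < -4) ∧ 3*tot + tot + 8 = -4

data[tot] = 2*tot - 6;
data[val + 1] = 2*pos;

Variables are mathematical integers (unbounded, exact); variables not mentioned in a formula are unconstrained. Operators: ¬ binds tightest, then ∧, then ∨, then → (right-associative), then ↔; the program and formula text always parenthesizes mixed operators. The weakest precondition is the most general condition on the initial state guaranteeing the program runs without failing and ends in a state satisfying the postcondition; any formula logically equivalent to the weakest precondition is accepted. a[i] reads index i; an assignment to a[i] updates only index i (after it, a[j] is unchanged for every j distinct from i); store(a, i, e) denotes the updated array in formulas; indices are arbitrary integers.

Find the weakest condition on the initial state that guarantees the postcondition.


Working backward. After the program, the postcondition (3*data[val] - data[pos + 3] + 8 ≤ 5 ↔ val < -4) ∧ 3*tot + tot + 8 = -4 must hold; in canonical form it is (3*data[val] ≤ data[pos + 3] - 3 ↔ val < -4) ∧ 4*tot = -12.
Before data[val + 1] := 2*pos: (3*store(data, val + 1, 2*pos)[val] ≤ store(data, val + 1, 2*pos)[pos + 3] - 3 ↔ val < -4) ∧ 4*tot = -12
Before data[tot] := 2*tot - 6: (3*store(store(data, tot, 2*tot - 6), val + 1, 2*pos)[val] ≤ store(store(data, tot, 2*tot - 6), val + 1, 2*pos)[pos + 3] - 3 ↔ val < -4) ∧ 4*tot = -12
Answer: WP = (3*store(store(data, tot, 2*tot - 6), val + 1, 2*pos)[val] ≤ store(store(data, tot, 2*tot - 6), val + 1, 2*pos)[pos + 3] - 3 ↔ val < -4) ∧ 4*tot = -12


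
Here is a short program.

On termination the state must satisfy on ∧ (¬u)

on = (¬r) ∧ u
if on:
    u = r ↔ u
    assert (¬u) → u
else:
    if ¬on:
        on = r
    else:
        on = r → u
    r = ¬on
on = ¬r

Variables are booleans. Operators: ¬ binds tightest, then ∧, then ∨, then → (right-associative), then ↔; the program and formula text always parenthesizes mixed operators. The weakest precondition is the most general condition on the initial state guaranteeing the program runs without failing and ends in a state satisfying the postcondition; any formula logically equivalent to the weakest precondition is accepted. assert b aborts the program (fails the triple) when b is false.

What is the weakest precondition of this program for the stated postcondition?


Working backward. After the program, on ∧ (¬u) must hold.
Before on := ¬r: (¬r) ∧ (¬u)
Then branch requires ((¬(r ↔ u)) → (r ↔ u)) ∧ (¬r) ∧ (¬(r ↔ u)); else branch requires ((¬on) → (r ∧ (¬u))) ∧ (on → ((r → u) ∧ (¬u))).
Before the if: (on → (((¬(r ↔ u)) → (r ↔ u)) ∧ (¬r) ∧ (¬(r ↔ u)))) ∧ ((¬on) → (((¬on) → (r ∧ (¬u))) ∧ (on → ((r → u) ∧ (¬u)))))
Before on := (¬r) ∧ u: (((¬r) ∧ u) → (((¬(r ↔ u)) → (r ↔ u)) ∧ (¬r) ∧ (¬(r ↔ u)))) ∧ ((¬((¬r) ∧ u)) → (((¬((¬r) ∧ u)) → (r ∧ (¬u))) ∧ (((¬r) ∧ u) → ((r → u) ∧ (¬u)))))
Answer: WP = (((¬r) ∧ u) → (((¬(r ↔ u)) → (r ↔ u)) ∧ (¬r) ∧ (¬(r ↔ u)))) ∧ ((¬((¬r) ∧ u)) → (((¬((¬r) ∧ u)) → (r ∧ (¬u))) ∧ (((¬r) ∧ u) → ((r → u) ∧ (¬u)))))


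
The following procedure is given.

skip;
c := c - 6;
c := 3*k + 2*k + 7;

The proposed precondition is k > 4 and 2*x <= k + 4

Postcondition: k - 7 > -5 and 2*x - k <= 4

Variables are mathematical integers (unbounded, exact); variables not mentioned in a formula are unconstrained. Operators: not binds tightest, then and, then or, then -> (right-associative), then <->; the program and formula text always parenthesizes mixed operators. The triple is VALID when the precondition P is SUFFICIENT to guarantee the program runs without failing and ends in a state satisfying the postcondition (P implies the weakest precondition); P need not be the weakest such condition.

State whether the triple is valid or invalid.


Working backward. After the program, the postcondition k - 7 > -5 and 2*x - k <= 4 must hold; in canonical form it is k > 2 and 2*x <= k + 4.
Before c := 3*k + 2*k + 7: k > 2 and 2*x <= k + 4
Before c := c - 6: k > 2 and 2*x <= k + 4
Before skip: k > 2 and 2*x <= k + 4
The weakest precondition is k > 2 and 2*x <= k + 4.
Check whether k > 4 and 2*x <= k + 4 implies it.
Every state satisfying the precondition satisfies the weakest precondition: the implication holds.
Answer: valid


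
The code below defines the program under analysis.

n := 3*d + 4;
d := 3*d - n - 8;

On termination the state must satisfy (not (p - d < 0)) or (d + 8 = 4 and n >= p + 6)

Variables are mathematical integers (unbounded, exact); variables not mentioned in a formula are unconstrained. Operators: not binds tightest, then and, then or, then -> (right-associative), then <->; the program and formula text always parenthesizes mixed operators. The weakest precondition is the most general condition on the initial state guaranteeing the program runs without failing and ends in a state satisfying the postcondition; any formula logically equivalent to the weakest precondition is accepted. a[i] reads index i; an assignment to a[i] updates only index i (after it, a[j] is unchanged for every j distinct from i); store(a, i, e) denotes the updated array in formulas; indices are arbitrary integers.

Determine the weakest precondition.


Working backward. After the program, the postcondition (not (p - d < 0)) or (d + 8 = 4 and n >= p + 6) must hold; in canonical form it is (not (p < d)) or (d = -4 and n >= p + 6).
Before d := 3*d - n - 8: (not (n + p < 3*d - 8)) or (3*d = n + 4 and n >= p + 6)
Before n := 3*d + 4: not (p < -12)
Answer: WP = not (p < -12)


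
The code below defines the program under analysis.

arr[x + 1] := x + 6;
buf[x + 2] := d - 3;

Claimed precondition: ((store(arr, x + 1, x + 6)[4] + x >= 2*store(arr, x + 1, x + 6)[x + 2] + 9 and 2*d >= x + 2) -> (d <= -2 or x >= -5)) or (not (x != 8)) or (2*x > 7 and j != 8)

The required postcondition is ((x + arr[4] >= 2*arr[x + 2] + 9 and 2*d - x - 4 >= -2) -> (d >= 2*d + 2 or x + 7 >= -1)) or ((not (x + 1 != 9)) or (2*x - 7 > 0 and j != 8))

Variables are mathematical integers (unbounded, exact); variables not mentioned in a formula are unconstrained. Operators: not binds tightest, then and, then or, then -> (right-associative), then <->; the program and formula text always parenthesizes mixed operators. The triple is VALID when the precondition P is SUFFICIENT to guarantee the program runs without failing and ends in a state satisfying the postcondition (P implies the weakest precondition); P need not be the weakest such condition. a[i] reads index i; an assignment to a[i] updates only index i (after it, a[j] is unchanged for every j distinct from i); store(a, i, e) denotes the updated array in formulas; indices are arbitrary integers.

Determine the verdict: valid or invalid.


Working backward. After the program, the postcondition ((x + arr[4] >= 2*arr[x + 2] + 9 and 2*d - x - 4 >= -2) -> (d >= 2*d + 2 or x + 7 >= -1)) or ((not (x + 1 != 9)) or (2*x - 7 > 0 and j != 8)) must hold; in canonical form it is ((arr[4] + x >= 2*arr[x + 2] + 9 and 2*d >= x + 2) -> (d <= -2 or x >= -8)) or (not (x != 8)) or (2*x > 7 and j != 8).
Before buf[x + 2] := d - 3: ((arr[4] + x >= 2*arr[x + 2] + 9 and 2*d >= x + 2) -> (d <= -2 or x >= -8)) or (not (x != 8)) or (2*x > 7 and j != 8)
Before arr[x + 1] := x + 6: ((store(arr, x + 1, x + 6)[4] + x >= 2*store(arr, x + 1, x + 6)[x + 2] + 9 and 2*d >= x + 2) -> (d <= -2 or x >= -8)) or (not (x != 8)) or (2*x > 7 and j != 8)
The weakest precondition is ((store(arr, x + 1, x + 6)[4] + x >= 2*store(arr, x + 1, x + 6)[x + 2] + 9 and 2*d >= x + 2) -> (d <= -2 or x >= -8)) or (not (x != 8)) or (2*x > 7 and j != 8).
Check whether ((store(arr, x + 1, x + 6)[4] + x >= 2*store(arr, x + 1, x + 6)[x + 2] + 9 and 2*d >= x + 2) -> (d <= -2 or x >= -5)) or (not (x != 8)) or (2*x > 7 and j != 8) implies it.
Every state satisfying the precondition satisfies the weakest precondition: the implication holds.
Answer: valid


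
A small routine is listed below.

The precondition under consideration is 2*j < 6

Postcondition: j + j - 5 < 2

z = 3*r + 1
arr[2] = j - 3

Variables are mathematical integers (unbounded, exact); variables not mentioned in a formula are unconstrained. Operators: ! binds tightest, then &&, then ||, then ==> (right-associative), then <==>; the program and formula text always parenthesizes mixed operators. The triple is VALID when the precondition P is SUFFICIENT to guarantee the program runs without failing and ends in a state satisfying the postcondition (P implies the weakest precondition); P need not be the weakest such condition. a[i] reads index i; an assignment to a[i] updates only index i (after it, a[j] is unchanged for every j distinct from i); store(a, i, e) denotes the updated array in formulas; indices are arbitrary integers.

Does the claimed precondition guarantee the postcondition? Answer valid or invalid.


Working backward. After the program, the postcondition j + j - 5 < 2 must hold; in canonical form it is 2*j < 7.
Before arr[2] := j - 3: 2*j < 7
Before z := 3*r + 1: 2*j < 7
The weakest precondition is 2*j < 7.
Check whether 2*j < 6 implies it.
Every state satisfying the precondition satisfies the weakest precondition: the implication holds.
Answer: valid


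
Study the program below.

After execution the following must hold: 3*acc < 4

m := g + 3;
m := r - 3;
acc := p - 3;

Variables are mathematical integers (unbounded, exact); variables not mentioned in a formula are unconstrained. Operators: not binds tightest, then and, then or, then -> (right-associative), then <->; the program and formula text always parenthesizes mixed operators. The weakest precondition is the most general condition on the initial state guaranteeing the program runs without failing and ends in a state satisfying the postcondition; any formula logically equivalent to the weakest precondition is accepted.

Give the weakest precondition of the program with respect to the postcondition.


Working backward. After the program, 3*acc < 4 must hold.
Before acc := p - 3: 3*p < 13
Before m := r - 3: 3*p < 13
Before m := g + 3: 3*p < 13
Answer: WP = 3*p < 13


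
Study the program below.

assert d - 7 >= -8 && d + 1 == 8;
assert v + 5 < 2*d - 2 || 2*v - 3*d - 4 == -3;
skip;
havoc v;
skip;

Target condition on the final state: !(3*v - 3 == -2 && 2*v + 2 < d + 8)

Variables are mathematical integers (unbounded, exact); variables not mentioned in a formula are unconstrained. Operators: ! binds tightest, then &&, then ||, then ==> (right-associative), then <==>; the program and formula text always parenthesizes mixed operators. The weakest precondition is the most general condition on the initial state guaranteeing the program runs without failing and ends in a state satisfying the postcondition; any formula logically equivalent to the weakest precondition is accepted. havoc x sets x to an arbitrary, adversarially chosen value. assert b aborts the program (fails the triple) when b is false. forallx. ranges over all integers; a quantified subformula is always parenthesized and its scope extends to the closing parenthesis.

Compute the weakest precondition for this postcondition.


Working backward. After the program, the postcondition !(3*v - 3 == -2 && 2*v + 2 < d + 8) must hold; in canonical form it is !(3*v == 1 && 2*v < d + 6).
Before skip: !(3*v == 1 && 2*v < d + 6)
Before havoc v: forall v_1. (!(3*v_1 == 1 && 2*v_1 < d + 6))
Before skip: forall v_1. (!(3*v_1 == 1 && 2*v_1 < d + 6))
Before assert v + 5 < 2*d - 2 || 2*v - 3*d - 4 == -3: (v < 2*d - 7 || 2*v == 3*d + 1) && (forall v_1. (!(3*v_1 == 1 && 2*v_1 < d + 6)))
Before assert d - 7 >= -8 && d + 1 == 8: d >= -1 && d == 7 && (v < 2*d - 7 || 2*v == 3*d + 1) && (forall v_1. (!(3*v_1 == 1 && 2*v_1 < d + 6)))
Answer: WP = d >= -1 && d == 7 && (v < 2*d - 7 || 2*v == 3*d + 1) && (forall v_1. (!(3*v_1 == 1 && 2*v_1 < d + 6)))


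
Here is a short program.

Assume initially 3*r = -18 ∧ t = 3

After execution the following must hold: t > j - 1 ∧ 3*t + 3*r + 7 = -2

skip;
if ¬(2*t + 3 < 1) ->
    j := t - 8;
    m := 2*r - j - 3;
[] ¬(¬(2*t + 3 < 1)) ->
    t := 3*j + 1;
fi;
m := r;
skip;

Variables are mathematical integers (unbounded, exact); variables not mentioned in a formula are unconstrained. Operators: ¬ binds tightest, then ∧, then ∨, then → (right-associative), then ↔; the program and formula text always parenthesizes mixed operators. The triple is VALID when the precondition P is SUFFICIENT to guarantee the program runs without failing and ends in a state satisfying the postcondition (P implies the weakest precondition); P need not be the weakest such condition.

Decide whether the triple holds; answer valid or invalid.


Working backward. After the program, the postcondition t > j - 1 ∧ 3*t + 3*r + 7 = -2 must hold; in canonical form it is t > j - 1 ∧ 3*r + 3*t = -9.
Before skip: t > j - 1 ∧ 3*r + 3*t = -9
Before m := r: t > j - 1 ∧ 3*r + 3*t = -9
Then branch requires 3*r + 3*t = -9; else branch requires 2*j > -2 ∧ 9*j + 3*r = -12.
Before the if: ((¬(2*t < -2)) → 3*r + 3*t = -9) ∧ (2*t < -2 → (2*j > -2 ∧ 9*j + 3*r = -12))
Before skip: ((¬(2*t < -2)) → 3*r + 3*t = -9) ∧ (2*t < -2 → (2*j > -2 ∧ 9*j + 3*r = -12))
The weakest precondition is ((¬(2*t < -2)) → 3*r + 3*t = -9) ∧ (2*t < -2 → (2*j > -2 ∧ 9*j + 3*r = -12)).
Check whether 3*r = -18 ∧ t = 3 implies it.
Every state satisfying the precondition satisfies the weakest precondition: the implication holds.
Answer: valid


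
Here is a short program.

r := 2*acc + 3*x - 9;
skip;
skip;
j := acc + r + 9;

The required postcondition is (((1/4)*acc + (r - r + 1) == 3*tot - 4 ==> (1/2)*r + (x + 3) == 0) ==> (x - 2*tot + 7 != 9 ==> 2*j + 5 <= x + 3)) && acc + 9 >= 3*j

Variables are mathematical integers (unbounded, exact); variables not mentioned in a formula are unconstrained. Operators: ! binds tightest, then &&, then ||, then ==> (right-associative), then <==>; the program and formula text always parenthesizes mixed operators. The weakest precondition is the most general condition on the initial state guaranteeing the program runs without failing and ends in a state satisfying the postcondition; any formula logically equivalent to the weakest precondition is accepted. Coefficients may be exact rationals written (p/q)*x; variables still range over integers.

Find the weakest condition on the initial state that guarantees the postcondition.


Working backward. After the program, the postcondition (((1/4)*acc + (r - r + 1) == 3*tot - 4 ==> (1/2)*r + (x + 3) == 0) ==> (x - 2*tot + 7 != 9 ==> 2*j + 5 <= x + 3)) && acc + 9 >= 3*j must hold; in canonical form it is (((1/4)*acc == 3*tot - 5 ==> (1/2)*r + x == -3) ==> (x != 2*tot + 2 ==> 2*j <= x - 2)) && acc >= 3*j - 9.
Before j := acc + r + 9: (((1/4)*acc == 3*tot - 5 ==> (1/2)*r + x == -3) ==> (x != 2*tot + 2 ==> 2*acc + 2*r <= x - 20)) && 2*acc + 3*r <= -18
Before skip: (((1/4)*acc == 3*tot - 5 ==> (1/2)*r + x == -3) ==> (x != 2*tot + 2 ==> 2*acc + 2*r <= x - 20)) && 2*acc + 3*r <= -18
Before skip: (((1/4)*acc == 3*tot - 5 ==> (1/2)*r + x == -3) ==> (x != 2*tot + 2 ==> 2*acc + 2*r <= x - 20)) && 2*acc + 3*r <= -18
Before r := 2*acc + 3*x - 9: (((1/4)*acc == 3*tot - 5 ==> acc + (5/2)*x == 3/2) ==> (x != 2*tot + 2 ==> 6*acc + 5*x <= -2)) && 8*acc + 9*x <= 9
Answer: WP = (((1/4)*acc == 3*tot - 5 ==> acc + (5/2)*x == 3/2) ==> (x != 2*tot + 2 ==> 6*acc + 5*x <= -2)) && 8*acc + 9*x <= 9


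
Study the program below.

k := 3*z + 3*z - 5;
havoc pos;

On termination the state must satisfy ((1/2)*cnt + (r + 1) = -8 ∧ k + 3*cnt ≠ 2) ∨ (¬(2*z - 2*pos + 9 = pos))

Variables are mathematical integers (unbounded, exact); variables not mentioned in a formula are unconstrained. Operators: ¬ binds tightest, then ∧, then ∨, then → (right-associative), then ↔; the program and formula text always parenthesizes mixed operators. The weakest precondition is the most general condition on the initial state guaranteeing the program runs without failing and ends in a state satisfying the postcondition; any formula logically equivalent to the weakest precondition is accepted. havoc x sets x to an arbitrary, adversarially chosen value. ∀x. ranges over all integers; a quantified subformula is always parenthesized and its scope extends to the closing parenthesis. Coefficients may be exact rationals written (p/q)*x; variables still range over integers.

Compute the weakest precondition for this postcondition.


Working backward. After the program, the postcondition ((1/2)*cnt + (r + 1) = -8 ∧ k + 3*cnt ≠ 2) ∨ (¬(2*z - 2*pos + 9 = pos)) must hold; in canonical form it is ((1/2)*cnt + r = -9 ∧ 3*cnt + k ≠ 2) ∨ (¬(2*z = 3*pos - 9)).
Before havoc pos: ∀pos_1. (((1/2)*cnt + r = -9 ∧ 3*cnt + k ≠ 2) ∨ (¬(2*z = 3*pos_1 - 9)))
Before k := 3*z + 3*z - 5: ∀pos_1. (((1/2)*cnt + r = -9 ∧ 3*cnt + 6*z ≠ 7) ∨ (¬(2*z = 3*pos_1 - 9)))
Answer: WP = ∀pos_1. (((1/2)*cnt + r = -9 ∧ 3*cnt + 6*z ≠ 7) ∨ (¬(2*z = 3*pos_1 - 9)))


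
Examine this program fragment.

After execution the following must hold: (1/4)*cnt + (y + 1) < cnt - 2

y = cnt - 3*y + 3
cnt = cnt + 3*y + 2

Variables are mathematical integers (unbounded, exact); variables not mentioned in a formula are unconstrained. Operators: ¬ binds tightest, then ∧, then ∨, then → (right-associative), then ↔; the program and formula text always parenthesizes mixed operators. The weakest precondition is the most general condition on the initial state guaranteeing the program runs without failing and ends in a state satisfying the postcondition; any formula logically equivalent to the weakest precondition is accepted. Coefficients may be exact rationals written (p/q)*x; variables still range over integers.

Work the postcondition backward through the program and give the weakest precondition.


Working backward. After the program, the postcondition (1/4)*cnt + (y + 1) < cnt - 2 must hold; in canonical form it is y < (3/4)*cnt - 3.
Before cnt := cnt + 3*y + 2: (3/4)*cnt + (5/4)*y > 3/2
Before y := cnt - 3*y + 3: 2*cnt > (15/4)*y - 9/4
Answer: WP = 2*cnt > (15/4)*y - 9/4


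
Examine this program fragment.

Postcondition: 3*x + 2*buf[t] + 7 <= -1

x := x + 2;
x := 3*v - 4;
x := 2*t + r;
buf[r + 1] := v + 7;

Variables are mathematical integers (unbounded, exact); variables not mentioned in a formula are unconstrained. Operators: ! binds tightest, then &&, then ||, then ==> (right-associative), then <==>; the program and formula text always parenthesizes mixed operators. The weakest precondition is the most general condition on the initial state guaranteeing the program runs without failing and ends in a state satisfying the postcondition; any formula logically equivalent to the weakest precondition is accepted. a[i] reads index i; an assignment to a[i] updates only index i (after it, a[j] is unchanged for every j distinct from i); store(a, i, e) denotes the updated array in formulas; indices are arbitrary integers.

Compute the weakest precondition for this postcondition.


Working backward. After the program, the postcondition 3*x + 2*buf[t] + 7 <= -1 must hold; in canonical form it is 2*buf[t] + 3*x <= -8.
Before buf[r + 1] := v + 7: 2*store(buf, r + 1, v + 7)[t] + 3*x <= -8
Before x := 2*t + r: 2*store(buf, r + 1, v + 7)[t] + 3*r + 6*t <= -8
Before x := 3*v - 4: 2*store(buf, r + 1, v + 7)[t] + 3*r + 6*t <= -8
Before x := x + 2: 2*store(buf, r + 1, v + 7)[t] + 3*r + 6*t <= -8
Answer: WP = 2*store(buf, r + 1, v + 7)[t] + 3*r + 6*t <= -8


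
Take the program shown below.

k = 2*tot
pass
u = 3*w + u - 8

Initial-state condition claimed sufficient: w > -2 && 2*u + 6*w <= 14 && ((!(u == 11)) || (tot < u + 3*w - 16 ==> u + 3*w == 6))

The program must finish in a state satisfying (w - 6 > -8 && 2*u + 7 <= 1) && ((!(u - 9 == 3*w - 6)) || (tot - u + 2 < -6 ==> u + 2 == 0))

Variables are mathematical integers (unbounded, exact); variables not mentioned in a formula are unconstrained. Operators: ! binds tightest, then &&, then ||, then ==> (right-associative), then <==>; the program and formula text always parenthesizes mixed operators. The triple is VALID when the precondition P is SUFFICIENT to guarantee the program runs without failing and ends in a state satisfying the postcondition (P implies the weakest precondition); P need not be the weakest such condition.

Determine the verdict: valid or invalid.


Working backward. After the program, the postcondition (w - 6 > -8 && 2*u + 7 <= 1) && ((!(u - 9 == 3*w - 6)) || (tot - u + 2 < -6 ==> u + 2 == 0)) must hold; in canonical form it is w > -2 && 2*u <= -6 && ((!(u == 3*w + 3)) || (tot < u - 8 ==> u == -2)).
Before u := 3*w + u - 8: w > -2 && 2*u + 6*w <= 10 && ((!(u == 11)) || (tot < u + 3*w - 16 ==> u + 3*w == 6))
Before skip: w > -2 && 2*u + 6*w <= 10 && ((!(u == 11)) || (tot < u + 3*w - 16 ==> u + 3*w == 6))
Before k := 2*tot: w > -2 && 2*u + 6*w <= 10 && ((!(u == 11)) || (tot < u + 3*w - 16 ==> u + 3*w == 6))
The weakest precondition is w > -2 && 2*u + 6*w <= 10 && ((!(u == 11)) || (tot < u + 3*w - 16 ==> u + 3*w == 6)).
Check whether w > -2 && 2*u + 6*w <= 14 && ((!(u == 11)) || (tot < u + 3*w - 16 ==> u + 3*w == 6)) implies it.
Countermodel: at the initial state tot = 0, u = 0, w = 2, the precondition holds but the weakest precondition fails.
Answer: invalid


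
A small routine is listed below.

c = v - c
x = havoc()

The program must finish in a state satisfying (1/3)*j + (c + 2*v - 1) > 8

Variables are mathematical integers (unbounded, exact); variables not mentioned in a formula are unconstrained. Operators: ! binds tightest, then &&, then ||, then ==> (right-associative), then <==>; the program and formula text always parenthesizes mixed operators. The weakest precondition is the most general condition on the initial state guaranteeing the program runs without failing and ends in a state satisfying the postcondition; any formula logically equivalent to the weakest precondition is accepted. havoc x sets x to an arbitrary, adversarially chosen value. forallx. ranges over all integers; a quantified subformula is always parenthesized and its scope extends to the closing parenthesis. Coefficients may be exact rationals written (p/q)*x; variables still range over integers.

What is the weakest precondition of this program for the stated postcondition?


Working backward. After the program, the postcondition (1/3)*j + (c + 2*v - 1) > 8 must hold; in canonical form it is c + (1/3)*j + 2*v > 9.
Before havoc x: c + (1/3)*j + 2*v > 9
Before c := v - c: (1/3)*j + 3*v > c + 9
Answer: WP = (1/3)*j + 3*v > c + 9


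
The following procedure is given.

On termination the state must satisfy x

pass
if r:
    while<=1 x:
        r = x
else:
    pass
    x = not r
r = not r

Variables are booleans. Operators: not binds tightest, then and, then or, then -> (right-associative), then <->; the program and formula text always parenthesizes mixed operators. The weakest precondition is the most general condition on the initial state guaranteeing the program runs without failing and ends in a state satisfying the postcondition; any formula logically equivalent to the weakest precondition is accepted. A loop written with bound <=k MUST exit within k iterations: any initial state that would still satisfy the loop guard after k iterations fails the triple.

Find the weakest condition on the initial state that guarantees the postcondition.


Working backward. After the program, x must hold.
Before r := not r: x
Then branch requires (not x) and ((not x) -> x); else branch requires not r.
Before the if: r -> ((not x) and ((not x) -> x))
Before skip: r -> ((not x) and ((not x) -> x))
Answer: WP = r -> ((not x) and ((not x) -> x))


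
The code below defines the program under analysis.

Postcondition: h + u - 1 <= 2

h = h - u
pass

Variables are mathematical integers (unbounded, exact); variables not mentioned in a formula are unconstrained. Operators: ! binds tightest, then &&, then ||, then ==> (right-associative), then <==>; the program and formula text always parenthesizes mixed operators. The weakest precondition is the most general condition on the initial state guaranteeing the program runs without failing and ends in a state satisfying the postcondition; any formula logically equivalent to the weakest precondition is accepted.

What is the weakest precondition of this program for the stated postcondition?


Working backward. After the program, the postcondition h + u - 1 <= 2 must hold; in canonical form it is h + u <= 3.
Before skip: h + u <= 3
Before h := h - u: h <= 3
Answer: WP = h <= 3


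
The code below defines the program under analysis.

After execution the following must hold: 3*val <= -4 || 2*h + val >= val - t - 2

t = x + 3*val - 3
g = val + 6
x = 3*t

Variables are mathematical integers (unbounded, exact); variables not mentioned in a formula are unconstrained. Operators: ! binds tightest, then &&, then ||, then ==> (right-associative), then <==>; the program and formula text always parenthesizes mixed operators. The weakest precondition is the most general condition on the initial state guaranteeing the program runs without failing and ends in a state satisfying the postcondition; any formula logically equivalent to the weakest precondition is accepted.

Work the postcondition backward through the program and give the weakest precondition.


Working backward. After the program, the postcondition 3*val <= -4 || 2*h + val >= val - t - 2 must hold; in canonical form it is 3*val <= -4 || 2*h + t >= -2.
Before x := 3*t: 3*val <= -4 || 2*h + t >= -2
Before g := val + 6: 3*val <= -4 || 2*h + t >= -2
Before t := x + 3*val - 3: 3*val <= -4 || 2*h + 3*val + x >= 1
Answer: WP = 3*val <= -4 || 2*h + 3*val + x >= 1


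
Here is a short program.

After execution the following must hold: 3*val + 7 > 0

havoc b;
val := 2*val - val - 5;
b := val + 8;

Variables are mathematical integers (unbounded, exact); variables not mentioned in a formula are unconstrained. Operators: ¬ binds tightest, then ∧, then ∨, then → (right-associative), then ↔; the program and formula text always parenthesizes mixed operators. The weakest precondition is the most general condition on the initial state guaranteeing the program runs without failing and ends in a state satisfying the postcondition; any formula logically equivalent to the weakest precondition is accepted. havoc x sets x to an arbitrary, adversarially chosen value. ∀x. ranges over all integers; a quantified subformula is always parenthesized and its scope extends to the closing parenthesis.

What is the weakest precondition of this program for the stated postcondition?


Working backward. After the program, the postcondition 3*val + 7 > 0 must hold; in canonical form it is 3*val > -7.
Before b := val + 8: 3*val > -7
Before val := 2*val - val - 5: 3*val > 8
Before havoc b: 3*val > 8
Answer: WP = 3*val > 8


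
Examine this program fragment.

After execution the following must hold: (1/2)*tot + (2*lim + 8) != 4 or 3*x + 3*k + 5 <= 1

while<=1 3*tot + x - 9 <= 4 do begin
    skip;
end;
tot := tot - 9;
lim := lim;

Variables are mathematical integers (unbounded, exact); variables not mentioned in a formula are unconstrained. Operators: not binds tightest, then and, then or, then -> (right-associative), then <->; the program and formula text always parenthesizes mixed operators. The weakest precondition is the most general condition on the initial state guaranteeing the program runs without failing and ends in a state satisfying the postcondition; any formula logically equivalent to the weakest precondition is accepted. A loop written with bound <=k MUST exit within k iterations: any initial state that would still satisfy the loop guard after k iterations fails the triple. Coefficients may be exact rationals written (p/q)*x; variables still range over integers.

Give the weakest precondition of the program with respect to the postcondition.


Working backward. After the program, the postcondition (1/2)*tot + (2*lim + 8) != 4 or 3*x + 3*k + 5 <= 1 must hold; in canonical form it is 2*lim + (1/2)*tot != -4 or 3*k + 3*x <= -4.
Before lim := lim: 2*lim + (1/2)*tot != -4 or 3*k + 3*x <= -4
Before tot := tot - 9: 2*lim + (1/2)*tot != 1/2 or 3*k + 3*x <= -4
Before the loop (bound <=1), unroll the exhaustion recursion (WP_0 = exit-now case; WP_j = one more guarded iteration, up to j = 1):
  WP_0: (not (3*tot + x <= 13)) and (2*lim + (1/2)*tot != 1/2 or 3*k + 3*x <= -4)
  WP_1: (3*tot + x <= 13 -> ((not (3*tot + x <= 13)) and (2*lim + (1/2)*tot != 1/2 or 3*k + 3*x <= -4))) and ((not (3*tot + x <= 13)) -> (2*lim + (1/2)*tot != 1/2 or 3*k + 3*x <= -4))
So before the loop: (3*tot + x <= 13 -> ((not (3*tot + x <= 13)) and (2*lim + (1/2)*tot != 1/2 or 3*k + 3*x <= -4))) and ((not (3*tot + x <= 13)) -> (2*lim + (1/2)*tot != 1/2 or 3*k + 3*x <= -4))
Answer: WP = (3*tot + x <= 13 -> ((not (3*tot + x <= 13)) and (2*lim + (1/2)*tot != 1/2 or 3*k + 3*x <= -4))) and ((not (3*tot + x <= 13)) -> (2*lim + (1/2)*tot != 1/2 or 3*k + 3*x <= -4))


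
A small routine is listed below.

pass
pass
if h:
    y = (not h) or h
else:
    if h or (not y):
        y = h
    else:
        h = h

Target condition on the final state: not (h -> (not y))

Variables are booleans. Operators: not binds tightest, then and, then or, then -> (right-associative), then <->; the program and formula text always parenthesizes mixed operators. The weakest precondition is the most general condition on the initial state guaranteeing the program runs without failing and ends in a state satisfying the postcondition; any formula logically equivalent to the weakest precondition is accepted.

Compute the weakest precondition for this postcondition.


Working backward. After the program, not (h -> (not y)) must hold.
Then branch requires h; else branch requires ((h or (not y)) -> (not (h -> (not h)))) and ((not (h or (not y))) -> (not (h -> (not y)))).
Before the if: (not h) -> (((h or (not y)) -> (not (h -> (not h)))) and ((not (h or (not y))) -> (not (h -> (not y)))))
Before skip: (not h) -> (((h or (not y)) -> (not (h -> (not h)))) and ((not (h or (not y))) -> (not (h -> (not y)))))
Before skip: (not h) -> (((h or (not y)) -> (not (h -> (not h)))) and ((not (h or (not y))) -> (not (h -> (not y)))))
Answer: WP = (not h) -> (((h or (not y)) -> (not (h -> (not h)))) and ((not (h or (not y))) -> (not (h -> (not y)))))


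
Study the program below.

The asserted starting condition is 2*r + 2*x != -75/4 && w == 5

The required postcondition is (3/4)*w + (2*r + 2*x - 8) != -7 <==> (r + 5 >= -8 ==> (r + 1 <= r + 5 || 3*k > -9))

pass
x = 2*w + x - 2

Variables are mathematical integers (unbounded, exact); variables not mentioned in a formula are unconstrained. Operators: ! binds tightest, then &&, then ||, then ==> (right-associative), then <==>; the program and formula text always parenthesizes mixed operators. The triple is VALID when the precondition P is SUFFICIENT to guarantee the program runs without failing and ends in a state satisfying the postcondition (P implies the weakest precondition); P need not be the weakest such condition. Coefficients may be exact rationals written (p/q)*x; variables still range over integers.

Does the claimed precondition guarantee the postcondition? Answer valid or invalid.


Working backward. After the program, the postcondition (3/4)*w + (2*r + 2*x - 8) != -7 <==> (r + 5 >= -8 ==> (r + 1 <= r + 5 || 3*k > -9)) must hold; in canonical form it is 2*r + (3/4)*w + 2*x != 1.
Before x := 2*w + x - 2: 2*r + (19/4)*w + 2*x != 5
Before skip: 2*r + (19/4)*w + 2*x != 5
The weakest precondition is 2*r + (19/4)*w + 2*x != 5.
Check whether 2*r + 2*x != -75/4 && w == 5 implies it.
Every state satisfying the precondition satisfies the weakest precondition: the implication holds.
Answer: valid


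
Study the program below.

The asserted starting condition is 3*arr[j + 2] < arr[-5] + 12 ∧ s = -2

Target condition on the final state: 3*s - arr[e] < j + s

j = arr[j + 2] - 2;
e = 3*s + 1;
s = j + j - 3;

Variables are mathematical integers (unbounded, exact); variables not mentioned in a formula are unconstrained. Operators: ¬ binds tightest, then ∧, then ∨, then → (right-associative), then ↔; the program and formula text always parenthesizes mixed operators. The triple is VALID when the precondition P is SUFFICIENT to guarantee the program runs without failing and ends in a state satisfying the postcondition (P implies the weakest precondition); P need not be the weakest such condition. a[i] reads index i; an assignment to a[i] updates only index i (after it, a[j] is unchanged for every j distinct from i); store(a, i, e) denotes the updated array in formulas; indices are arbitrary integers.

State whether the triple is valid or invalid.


Working backward. After the program, the postcondition 3*s - arr[e] < j + s must hold; in canonical form it is 2*s < arr[e] + j.
Before s := j + j - 3: 3*j < arr[e] + 6
Before e := 3*s + 1: 3*j < arr[3*s + 1] + 6
Before j := arr[j + 2] - 2: 3*arr[j + 2] < arr[3*s + 1] + 12
The weakest precondition is 3*arr[j + 2] < arr[3*s + 1] + 12.
Check whether 3*arr[j + 2] < arr[-5] + 12 ∧ s = -2 implies it.
Every state satisfying the precondition satisfies the weakest precondition: the implication holds.
Answer: valid


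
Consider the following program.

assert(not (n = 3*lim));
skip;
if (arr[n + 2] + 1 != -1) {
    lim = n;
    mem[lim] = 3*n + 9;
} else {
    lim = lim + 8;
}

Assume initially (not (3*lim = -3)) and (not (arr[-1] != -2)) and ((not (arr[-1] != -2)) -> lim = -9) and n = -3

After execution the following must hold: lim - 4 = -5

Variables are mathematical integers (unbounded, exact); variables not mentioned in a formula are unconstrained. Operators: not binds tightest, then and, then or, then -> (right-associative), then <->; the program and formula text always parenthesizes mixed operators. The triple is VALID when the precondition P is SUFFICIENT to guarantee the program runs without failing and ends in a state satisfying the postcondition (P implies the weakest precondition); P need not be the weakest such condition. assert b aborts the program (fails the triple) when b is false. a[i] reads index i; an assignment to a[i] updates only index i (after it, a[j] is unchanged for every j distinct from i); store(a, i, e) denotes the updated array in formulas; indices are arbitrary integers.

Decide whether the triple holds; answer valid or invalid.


Working backward. After the program, the postcondition lim - 4 = -5 must hold; in canonical form it is lim = -1.
Then branch requires n = -1; else branch requires lim = -9.
Before the if: (arr[n + 2] != -2 -> n = -1) and ((not (arr[n + 2] != -2)) -> lim = -9)
Before skip: (arr[n + 2] != -2 -> n = -1) and ((not (arr[n + 2] != -2)) -> lim = -9)
Before assert not (n = 3*lim): (not (n = 3*lim)) and (arr[n + 2] != -2 -> n = -1) and ((not (arr[n + 2] != -2)) -> lim = -9)
The weakest precondition is (not (n = 3*lim)) and (arr[n + 2] != -2 -> n = -1) and ((not (arr[n + 2] != -2)) -> lim = -9).
Check whether (not (3*lim = -3)) and (not (arr[-1] != -2)) and ((not (arr[-1] != -2)) -> lim = -9) and n = -3 implies it.
Every state satisfying the precondition satisfies the weakest precondition: the implication holds.
Answer: valid
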